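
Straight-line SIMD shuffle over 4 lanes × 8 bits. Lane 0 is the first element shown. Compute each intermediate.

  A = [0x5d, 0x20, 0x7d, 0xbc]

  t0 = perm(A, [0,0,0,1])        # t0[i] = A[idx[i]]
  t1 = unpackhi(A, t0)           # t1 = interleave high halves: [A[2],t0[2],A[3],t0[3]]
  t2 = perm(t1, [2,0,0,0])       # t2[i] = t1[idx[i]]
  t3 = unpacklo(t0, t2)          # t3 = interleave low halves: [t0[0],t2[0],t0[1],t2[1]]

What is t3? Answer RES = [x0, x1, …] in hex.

→ t0 |5d|5d|5d|20|
→ t1 |7d|5d|bc|20|
→ t2 |bc|7d|7d|7d|
→ t3 |5d|bc|5d|7d|

RES = [ 0x5d  0xbc  0x5d  0x7d ]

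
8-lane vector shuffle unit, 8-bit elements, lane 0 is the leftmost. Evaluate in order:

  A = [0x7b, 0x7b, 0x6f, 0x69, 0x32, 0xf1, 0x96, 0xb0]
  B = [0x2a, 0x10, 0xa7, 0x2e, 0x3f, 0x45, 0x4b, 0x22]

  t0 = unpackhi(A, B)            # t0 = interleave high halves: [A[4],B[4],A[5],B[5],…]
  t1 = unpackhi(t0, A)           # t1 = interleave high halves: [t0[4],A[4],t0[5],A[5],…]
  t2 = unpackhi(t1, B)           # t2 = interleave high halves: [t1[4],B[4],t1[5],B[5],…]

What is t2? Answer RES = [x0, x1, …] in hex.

  t0: 32 3f f1 45 96 4b b0 22
  t1: 96 32 4b f1 b0 96 22 b0
  t2: b0 3f 96 45 22 4b b0 22

RES = [0xb0, 0x3f, 0x96, 0x45, 0x22, 0x4b, 0xb0, 0x22]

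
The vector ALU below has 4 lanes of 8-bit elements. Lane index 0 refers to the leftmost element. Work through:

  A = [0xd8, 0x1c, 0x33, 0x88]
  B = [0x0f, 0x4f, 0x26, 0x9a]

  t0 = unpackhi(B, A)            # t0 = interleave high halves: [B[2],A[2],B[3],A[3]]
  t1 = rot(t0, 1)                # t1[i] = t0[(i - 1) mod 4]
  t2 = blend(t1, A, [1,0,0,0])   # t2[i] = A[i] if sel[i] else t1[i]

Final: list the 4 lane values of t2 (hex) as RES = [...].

RES = [0xd8, 0x26, 0x33, 0x9a]

t0 = [0x26, 0x33, 0x9a, 0x88]
t1 = [0x88, 0x26, 0x33, 0x9a]
t2 = [0xd8, 0x26, 0x33, 0x9a]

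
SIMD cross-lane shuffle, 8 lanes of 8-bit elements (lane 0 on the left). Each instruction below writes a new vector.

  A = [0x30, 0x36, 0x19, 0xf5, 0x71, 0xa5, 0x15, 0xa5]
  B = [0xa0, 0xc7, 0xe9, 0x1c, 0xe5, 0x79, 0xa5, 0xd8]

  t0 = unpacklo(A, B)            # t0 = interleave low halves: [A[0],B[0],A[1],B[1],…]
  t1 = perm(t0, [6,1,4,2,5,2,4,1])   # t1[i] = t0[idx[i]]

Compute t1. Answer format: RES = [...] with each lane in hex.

RES = [ 0xf5  0xa0  0x19  0x36  0xe9  0x36  0x19  0xa0 ]

t0 = [0x30, 0xa0, 0x36, 0xc7, 0x19, 0xe9, 0xf5, 0x1c]
t1 = [0xf5, 0xa0, 0x19, 0x36, 0xe9, 0x36, 0x19, 0xa0]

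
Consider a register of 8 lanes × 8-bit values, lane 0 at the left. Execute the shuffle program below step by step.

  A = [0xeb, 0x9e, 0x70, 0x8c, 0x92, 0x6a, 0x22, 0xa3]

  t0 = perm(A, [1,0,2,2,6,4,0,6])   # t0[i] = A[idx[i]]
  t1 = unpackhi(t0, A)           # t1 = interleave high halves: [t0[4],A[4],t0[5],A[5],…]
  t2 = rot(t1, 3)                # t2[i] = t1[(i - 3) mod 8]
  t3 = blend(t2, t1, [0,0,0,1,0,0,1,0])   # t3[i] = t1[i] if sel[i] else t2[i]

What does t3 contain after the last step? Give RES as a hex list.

→ t0 |9e|eb|70|70|22|92|eb|22|
→ t1 |22|92|92|6a|eb|22|22|a3|
→ t2 |22|22|a3|22|92|92|6a|eb|
→ t3 |22|22|a3|6a|92|92|22|eb|

RES = [0x22, 0x22, 0xa3, 0x6a, 0x92, 0x92, 0x22, 0xeb]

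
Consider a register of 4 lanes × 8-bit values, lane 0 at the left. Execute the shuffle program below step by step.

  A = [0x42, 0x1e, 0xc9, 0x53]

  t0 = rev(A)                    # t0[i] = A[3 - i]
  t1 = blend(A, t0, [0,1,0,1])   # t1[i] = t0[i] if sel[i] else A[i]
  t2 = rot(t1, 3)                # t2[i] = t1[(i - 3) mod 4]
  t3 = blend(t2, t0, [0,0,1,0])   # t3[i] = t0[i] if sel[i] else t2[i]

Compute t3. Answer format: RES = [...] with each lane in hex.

→ t0 |53|c9|1e|42|
→ t1 |42|c9|c9|42|
→ t2 |c9|c9|42|42|
→ t3 |c9|c9|1e|42|

RES = [0xc9, 0xc9, 0x1e, 0x42]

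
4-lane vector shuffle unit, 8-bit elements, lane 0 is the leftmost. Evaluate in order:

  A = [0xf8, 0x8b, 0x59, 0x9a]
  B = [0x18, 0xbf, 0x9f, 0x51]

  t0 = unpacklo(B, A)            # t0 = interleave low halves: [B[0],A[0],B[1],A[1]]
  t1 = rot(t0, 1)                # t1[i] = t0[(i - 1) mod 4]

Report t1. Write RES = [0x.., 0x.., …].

t0 = [0x18, 0xf8, 0xbf, 0x8b]
t1 = [0x8b, 0x18, 0xf8, 0xbf]

RES = [ 0x8b  0x18  0xf8  0xbf ]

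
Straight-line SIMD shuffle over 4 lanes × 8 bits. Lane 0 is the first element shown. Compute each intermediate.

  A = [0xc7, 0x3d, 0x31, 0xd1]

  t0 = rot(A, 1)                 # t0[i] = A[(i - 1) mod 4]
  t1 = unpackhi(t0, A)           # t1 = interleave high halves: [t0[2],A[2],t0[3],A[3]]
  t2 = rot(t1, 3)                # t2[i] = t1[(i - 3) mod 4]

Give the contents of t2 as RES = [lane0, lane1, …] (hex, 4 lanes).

  t0: d1 c7 3d 31
  t1: 3d 31 31 d1
  t2: 31 31 d1 3d

RES = [0x31, 0x31, 0xd1, 0x3d]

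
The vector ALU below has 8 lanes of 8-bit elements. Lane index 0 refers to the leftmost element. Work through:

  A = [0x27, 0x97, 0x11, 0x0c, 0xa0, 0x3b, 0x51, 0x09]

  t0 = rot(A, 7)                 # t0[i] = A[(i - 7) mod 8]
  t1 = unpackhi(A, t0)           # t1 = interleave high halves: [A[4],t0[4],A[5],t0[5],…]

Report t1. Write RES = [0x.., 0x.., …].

t0 = [0x97, 0x11, 0x0c, 0xa0, 0x3b, 0x51, 0x09, 0x27]
t1 = [0xa0, 0x3b, 0x3b, 0x51, 0x51, 0x09, 0x09, 0x27]

RES = [ 0xa0  0x3b  0x3b  0x51  0x51  0x09  0x09  0x27 ]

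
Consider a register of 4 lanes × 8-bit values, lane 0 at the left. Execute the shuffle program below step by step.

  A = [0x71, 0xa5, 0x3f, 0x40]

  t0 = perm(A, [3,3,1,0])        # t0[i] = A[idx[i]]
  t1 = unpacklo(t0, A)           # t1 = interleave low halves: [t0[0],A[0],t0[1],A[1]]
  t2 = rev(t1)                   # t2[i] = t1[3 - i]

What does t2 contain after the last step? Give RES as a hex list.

RES = [ 0xa5  0x40  0x71  0x40 ]

→ t0 |40|40|a5|71|
→ t1 |40|71|40|a5|
→ t2 |a5|40|71|40|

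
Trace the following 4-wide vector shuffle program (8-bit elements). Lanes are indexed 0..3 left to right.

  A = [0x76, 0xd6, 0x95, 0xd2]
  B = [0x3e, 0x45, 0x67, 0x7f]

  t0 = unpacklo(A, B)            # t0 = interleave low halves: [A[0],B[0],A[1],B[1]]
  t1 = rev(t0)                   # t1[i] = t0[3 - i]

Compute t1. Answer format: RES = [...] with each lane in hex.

RES = [0x45, 0xd6, 0x3e, 0x76]

→ t0 |76|3e|d6|45|
→ t1 |45|d6|3e|76|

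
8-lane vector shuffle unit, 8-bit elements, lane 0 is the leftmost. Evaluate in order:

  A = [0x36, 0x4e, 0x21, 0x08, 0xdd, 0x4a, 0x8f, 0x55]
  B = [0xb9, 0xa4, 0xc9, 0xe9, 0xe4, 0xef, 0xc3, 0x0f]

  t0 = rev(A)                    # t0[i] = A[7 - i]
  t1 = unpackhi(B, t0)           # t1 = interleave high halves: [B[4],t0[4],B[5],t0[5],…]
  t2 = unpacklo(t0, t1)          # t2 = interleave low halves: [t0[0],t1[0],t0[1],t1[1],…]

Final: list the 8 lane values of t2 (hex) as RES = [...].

→ t0 |55|8f|4a|dd|08|21|4e|36|
→ t1 |e4|08|ef|21|c3|4e|0f|36|
→ t2 |55|e4|8f|08|4a|ef|dd|21|

RES = [0x55, 0xe4, 0x8f, 0x08, 0x4a, 0xef, 0xdd, 0x21]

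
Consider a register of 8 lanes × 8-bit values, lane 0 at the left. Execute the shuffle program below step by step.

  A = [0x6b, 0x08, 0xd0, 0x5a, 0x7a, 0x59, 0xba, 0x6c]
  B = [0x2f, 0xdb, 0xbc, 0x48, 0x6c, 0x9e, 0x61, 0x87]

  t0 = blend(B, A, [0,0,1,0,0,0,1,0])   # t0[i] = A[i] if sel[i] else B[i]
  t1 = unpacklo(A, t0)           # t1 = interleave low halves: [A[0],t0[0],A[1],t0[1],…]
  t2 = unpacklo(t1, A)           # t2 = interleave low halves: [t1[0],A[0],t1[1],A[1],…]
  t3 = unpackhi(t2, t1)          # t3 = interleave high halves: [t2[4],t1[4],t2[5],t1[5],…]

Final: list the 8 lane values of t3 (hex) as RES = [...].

RES = [ 0x08  0xd0  0xd0  0xd0  0xdb  0x5a  0x5a  0x48 ]

t0 = [0x2f, 0xdb, 0xd0, 0x48, 0x6c, 0x9e, 0xba, 0x87]
t1 = [0x6b, 0x2f, 0x08, 0xdb, 0xd0, 0xd0, 0x5a, 0x48]
t2 = [0x6b, 0x6b, 0x2f, 0x08, 0x08, 0xd0, 0xdb, 0x5a]
t3 = [0x08, 0xd0, 0xd0, 0xd0, 0xdb, 0x5a, 0x5a, 0x48]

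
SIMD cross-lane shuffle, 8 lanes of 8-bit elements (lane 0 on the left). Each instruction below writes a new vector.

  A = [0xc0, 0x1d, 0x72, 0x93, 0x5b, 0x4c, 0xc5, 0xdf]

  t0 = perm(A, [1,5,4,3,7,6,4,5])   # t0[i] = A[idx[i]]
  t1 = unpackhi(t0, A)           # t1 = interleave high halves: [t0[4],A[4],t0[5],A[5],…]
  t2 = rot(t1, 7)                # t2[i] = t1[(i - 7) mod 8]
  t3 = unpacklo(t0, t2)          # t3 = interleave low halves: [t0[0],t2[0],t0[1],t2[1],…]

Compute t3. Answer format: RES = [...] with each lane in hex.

RES = [ 0x1d  0x5b  0x4c  0xc5  0x5b  0x4c  0x93  0x5b ]

t0 = [0x1d, 0x4c, 0x5b, 0x93, 0xdf, 0xc5, 0x5b, 0x4c]
t1 = [0xdf, 0x5b, 0xc5, 0x4c, 0x5b, 0xc5, 0x4c, 0xdf]
t2 = [0x5b, 0xc5, 0x4c, 0x5b, 0xc5, 0x4c, 0xdf, 0xdf]
t3 = [0x1d, 0x5b, 0x4c, 0xc5, 0x5b, 0x4c, 0x93, 0x5b]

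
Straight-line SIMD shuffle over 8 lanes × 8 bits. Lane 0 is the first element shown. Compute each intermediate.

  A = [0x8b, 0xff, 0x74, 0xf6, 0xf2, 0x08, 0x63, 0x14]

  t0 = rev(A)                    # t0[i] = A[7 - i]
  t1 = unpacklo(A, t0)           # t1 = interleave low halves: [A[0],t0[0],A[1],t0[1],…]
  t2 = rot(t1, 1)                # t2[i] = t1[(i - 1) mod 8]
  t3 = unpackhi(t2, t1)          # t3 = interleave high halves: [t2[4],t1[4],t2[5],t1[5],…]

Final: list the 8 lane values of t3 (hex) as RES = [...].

  t0: 14 63 08 f2 f6 74 ff 8b
  t1: 8b 14 ff 63 74 08 f6 f2
  t2: f2 8b 14 ff 63 74 08 f6
  t3: 63 74 74 08 08 f6 f6 f2

RES = [0x63, 0x74, 0x74, 0x08, 0x08, 0xf6, 0xf6, 0xf2]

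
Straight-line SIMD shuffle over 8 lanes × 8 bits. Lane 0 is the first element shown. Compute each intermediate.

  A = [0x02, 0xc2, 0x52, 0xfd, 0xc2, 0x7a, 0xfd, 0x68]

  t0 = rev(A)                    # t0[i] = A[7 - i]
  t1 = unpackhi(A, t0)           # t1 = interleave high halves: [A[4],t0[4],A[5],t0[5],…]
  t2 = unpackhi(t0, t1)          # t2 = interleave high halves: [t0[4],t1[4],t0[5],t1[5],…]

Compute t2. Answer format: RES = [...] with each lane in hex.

→ t0 |68|fd|7a|c2|fd|52|c2|02|
→ t1 |c2|fd|7a|52|fd|c2|68|02|
→ t2 |fd|fd|52|c2|c2|68|02|02|

RES = [ 0xfd  0xfd  0x52  0xc2  0xc2  0x68  0x02  0x02 ]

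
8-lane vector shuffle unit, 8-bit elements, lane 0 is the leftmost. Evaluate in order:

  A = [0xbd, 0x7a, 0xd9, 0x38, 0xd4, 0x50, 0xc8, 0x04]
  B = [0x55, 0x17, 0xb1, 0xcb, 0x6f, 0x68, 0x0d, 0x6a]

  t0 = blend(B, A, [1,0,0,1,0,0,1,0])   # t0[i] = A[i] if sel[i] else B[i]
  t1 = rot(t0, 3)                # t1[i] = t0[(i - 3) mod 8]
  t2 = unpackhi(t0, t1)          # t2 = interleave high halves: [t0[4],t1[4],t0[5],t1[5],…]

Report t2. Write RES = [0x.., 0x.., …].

  t0: bd 17 b1 38 6f 68 c8 6a
  t1: 68 c8 6a bd 17 b1 38 6f
  t2: 6f 17 68 b1 c8 38 6a 6f

RES = [0x6f, 0x17, 0x68, 0xb1, 0xc8, 0x38, 0x6a, 0x6f]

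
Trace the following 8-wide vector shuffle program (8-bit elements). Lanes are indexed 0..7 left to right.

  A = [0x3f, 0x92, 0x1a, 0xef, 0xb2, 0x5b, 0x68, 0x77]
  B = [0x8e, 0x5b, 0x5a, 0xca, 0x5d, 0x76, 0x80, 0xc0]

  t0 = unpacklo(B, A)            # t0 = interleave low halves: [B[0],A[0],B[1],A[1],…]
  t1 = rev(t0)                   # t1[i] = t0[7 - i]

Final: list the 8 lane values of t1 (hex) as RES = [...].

  t0: 8e 3f 5b 92 5a 1a ca ef
  t1: ef ca 1a 5a 92 5b 3f 8e

RES = [0xef, 0xca, 0x1a, 0x5a, 0x92, 0x5b, 0x3f, 0x8e]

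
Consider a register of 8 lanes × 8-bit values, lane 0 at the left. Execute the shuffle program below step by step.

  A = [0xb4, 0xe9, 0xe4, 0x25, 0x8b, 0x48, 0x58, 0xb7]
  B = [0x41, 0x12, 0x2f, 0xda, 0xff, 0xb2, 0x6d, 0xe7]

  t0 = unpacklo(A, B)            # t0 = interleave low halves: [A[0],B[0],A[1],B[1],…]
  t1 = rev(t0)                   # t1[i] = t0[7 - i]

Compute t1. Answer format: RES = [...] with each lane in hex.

→ t0 |b4|41|e9|12|e4|2f|25|da|
→ t1 |da|25|2f|e4|12|e9|41|b4|

RES = [ 0xda  0x25  0x2f  0xe4  0x12  0xe9  0x41  0xb4 ]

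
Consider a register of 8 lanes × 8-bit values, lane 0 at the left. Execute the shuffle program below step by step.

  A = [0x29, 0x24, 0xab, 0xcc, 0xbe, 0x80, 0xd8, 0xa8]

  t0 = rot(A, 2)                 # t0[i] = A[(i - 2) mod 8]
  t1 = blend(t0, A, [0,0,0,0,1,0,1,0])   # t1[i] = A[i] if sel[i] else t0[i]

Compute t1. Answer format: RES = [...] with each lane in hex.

t0 = [0xd8, 0xa8, 0x29, 0x24, 0xab, 0xcc, 0xbe, 0x80]
t1 = [0xd8, 0xa8, 0x29, 0x24, 0xbe, 0xcc, 0xd8, 0x80]

RES = [ 0xd8  0xa8  0x29  0x24  0xbe  0xcc  0xd8  0x80 ]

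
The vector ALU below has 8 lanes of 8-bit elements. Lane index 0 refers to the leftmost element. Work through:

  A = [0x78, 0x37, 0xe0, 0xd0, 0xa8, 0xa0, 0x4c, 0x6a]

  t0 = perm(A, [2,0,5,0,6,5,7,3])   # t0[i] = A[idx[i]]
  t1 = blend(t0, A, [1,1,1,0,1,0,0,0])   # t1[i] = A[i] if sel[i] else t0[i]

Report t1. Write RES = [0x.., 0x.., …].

RES = [ 0x78  0x37  0xe0  0x78  0xa8  0xa0  0x6a  0xd0 ]

  t0: e0 78 a0 78 4c a0 6a d0
  t1: 78 37 e0 78 a8 a0 6a d0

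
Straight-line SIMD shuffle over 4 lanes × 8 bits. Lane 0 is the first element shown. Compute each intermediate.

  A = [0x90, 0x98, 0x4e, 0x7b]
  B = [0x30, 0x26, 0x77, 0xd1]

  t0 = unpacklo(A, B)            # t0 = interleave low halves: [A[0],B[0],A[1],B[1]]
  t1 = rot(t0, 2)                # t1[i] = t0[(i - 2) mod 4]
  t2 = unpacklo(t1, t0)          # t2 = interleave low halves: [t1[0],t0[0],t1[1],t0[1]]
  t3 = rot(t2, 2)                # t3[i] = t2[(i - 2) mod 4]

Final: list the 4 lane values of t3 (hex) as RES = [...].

RES = [0x26, 0x30, 0x98, 0x90]

t0 = [0x90, 0x30, 0x98, 0x26]
t1 = [0x98, 0x26, 0x90, 0x30]
t2 = [0x98, 0x90, 0x26, 0x30]
t3 = [0x26, 0x30, 0x98, 0x90]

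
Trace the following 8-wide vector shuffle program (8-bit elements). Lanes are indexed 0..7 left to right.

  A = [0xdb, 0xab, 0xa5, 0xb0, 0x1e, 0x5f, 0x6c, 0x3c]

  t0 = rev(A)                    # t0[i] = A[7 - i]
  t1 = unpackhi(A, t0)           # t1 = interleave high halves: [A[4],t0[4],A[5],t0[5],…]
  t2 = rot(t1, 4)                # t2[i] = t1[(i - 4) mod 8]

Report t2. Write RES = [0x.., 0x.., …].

RES = [ 0x6c  0xab  0x3c  0xdb  0x1e  0xb0  0x5f  0xa5 ]

t0 = [0x3c, 0x6c, 0x5f, 0x1e, 0xb0, 0xa5, 0xab, 0xdb]
t1 = [0x1e, 0xb0, 0x5f, 0xa5, 0x6c, 0xab, 0x3c, 0xdb]
t2 = [0x6c, 0xab, 0x3c, 0xdb, 0x1e, 0xb0, 0x5f, 0xa5]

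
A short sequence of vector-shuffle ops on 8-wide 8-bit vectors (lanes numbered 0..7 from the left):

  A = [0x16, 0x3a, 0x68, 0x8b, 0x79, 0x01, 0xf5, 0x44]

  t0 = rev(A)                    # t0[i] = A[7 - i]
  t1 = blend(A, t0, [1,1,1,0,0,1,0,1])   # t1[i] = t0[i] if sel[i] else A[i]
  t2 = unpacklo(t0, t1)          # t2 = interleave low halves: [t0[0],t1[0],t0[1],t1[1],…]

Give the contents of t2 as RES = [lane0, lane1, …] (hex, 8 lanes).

  t0: 44 f5 01 79 8b 68 3a 16
  t1: 44 f5 01 8b 79 68 f5 16
  t2: 44 44 f5 f5 01 01 79 8b

RES = [ 0x44  0x44  0xf5  0xf5  0x01  0x01  0x79  0x8b ]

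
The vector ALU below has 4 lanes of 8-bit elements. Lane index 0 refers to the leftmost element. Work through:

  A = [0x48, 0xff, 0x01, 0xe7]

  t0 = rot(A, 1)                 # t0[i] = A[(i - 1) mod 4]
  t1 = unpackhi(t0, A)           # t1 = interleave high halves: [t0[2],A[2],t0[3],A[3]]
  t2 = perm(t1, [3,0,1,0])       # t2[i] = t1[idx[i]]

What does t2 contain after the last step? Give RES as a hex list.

RES = [0xe7, 0xff, 0x01, 0xff]

→ t0 |e7|48|ff|01|
→ t1 |ff|01|01|e7|
→ t2 |e7|ff|01|ff|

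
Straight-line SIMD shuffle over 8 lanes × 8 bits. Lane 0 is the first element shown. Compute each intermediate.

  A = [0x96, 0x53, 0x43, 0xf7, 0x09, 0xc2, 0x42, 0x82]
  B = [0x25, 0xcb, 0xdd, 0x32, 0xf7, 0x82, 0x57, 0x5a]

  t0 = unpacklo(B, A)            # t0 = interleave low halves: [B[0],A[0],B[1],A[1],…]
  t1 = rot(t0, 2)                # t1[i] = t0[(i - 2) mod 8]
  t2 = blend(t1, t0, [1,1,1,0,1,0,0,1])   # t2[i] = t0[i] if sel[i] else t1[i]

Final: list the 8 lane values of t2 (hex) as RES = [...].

t0 = [0x25, 0x96, 0xcb, 0x53, 0xdd, 0x43, 0x32, 0xf7]
t1 = [0x32, 0xf7, 0x25, 0x96, 0xcb, 0x53, 0xdd, 0x43]
t2 = [0x25, 0x96, 0xcb, 0x96, 0xdd, 0x53, 0xdd, 0xf7]

RES = [ 0x25  0x96  0xcb  0x96  0xdd  0x53  0xdd  0xf7 ]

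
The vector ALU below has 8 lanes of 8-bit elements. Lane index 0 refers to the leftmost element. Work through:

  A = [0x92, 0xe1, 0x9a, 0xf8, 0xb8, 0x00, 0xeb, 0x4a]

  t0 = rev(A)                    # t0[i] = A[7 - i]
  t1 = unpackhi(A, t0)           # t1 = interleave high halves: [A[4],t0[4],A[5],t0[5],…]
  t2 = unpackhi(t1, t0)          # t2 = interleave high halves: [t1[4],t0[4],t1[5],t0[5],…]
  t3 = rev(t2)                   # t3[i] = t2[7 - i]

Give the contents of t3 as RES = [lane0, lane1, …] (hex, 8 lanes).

RES = [0x92, 0x92, 0xe1, 0x4a, 0x9a, 0xe1, 0xf8, 0xeb]

→ t0 |4a|eb|00|b8|f8|9a|e1|92|
→ t1 |b8|f8|00|9a|eb|e1|4a|92|
→ t2 |eb|f8|e1|9a|4a|e1|92|92|
→ t3 |92|92|e1|4a|9a|e1|f8|eb|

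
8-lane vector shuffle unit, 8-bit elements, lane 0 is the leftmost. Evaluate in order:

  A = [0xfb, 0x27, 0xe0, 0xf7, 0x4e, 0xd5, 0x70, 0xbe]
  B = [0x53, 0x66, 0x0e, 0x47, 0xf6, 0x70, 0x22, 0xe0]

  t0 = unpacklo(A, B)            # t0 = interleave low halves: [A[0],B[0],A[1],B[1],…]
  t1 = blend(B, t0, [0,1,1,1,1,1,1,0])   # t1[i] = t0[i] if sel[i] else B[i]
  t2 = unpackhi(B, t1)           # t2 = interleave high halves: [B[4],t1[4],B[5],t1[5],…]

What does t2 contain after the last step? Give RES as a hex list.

→ t0 |fb|53|27|66|e0|0e|f7|47|
→ t1 |53|53|27|66|e0|0e|f7|e0|
→ t2 |f6|e0|70|0e|22|f7|e0|e0|

RES = [0xf6, 0xe0, 0x70, 0x0e, 0x22, 0xf7, 0xe0, 0xe0]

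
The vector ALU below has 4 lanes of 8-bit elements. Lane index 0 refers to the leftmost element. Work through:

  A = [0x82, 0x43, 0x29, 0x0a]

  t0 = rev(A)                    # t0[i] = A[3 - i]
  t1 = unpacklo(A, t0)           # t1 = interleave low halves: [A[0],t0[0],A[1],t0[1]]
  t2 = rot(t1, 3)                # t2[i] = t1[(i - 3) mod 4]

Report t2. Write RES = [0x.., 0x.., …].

RES = [ 0x0a  0x43  0x29  0x82 ]

t0 = [0x0a, 0x29, 0x43, 0x82]
t1 = [0x82, 0x0a, 0x43, 0x29]
t2 = [0x0a, 0x43, 0x29, 0x82]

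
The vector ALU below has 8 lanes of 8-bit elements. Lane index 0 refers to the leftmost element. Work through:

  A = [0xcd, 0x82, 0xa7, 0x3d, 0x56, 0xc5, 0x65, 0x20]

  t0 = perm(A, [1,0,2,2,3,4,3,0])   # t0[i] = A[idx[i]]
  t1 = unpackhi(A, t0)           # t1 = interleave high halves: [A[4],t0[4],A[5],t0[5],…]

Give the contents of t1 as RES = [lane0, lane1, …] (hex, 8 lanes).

RES = [ 0x56  0x3d  0xc5  0x56  0x65  0x3d  0x20  0xcd ]

  t0: 82 cd a7 a7 3d 56 3d cd
  t1: 56 3d c5 56 65 3d 20 cd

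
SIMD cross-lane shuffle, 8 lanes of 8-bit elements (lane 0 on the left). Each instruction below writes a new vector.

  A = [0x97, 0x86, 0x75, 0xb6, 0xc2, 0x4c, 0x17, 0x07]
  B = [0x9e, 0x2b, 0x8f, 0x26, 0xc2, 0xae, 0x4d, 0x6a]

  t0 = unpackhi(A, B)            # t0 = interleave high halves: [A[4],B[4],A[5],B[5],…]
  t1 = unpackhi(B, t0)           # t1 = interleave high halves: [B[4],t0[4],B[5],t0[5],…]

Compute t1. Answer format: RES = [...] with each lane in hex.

→ t0 |c2|c2|4c|ae|17|4d|07|6a|
→ t1 |c2|17|ae|4d|4d|07|6a|6a|

RES = [0xc2, 0x17, 0xae, 0x4d, 0x4d, 0x07, 0x6a, 0x6a]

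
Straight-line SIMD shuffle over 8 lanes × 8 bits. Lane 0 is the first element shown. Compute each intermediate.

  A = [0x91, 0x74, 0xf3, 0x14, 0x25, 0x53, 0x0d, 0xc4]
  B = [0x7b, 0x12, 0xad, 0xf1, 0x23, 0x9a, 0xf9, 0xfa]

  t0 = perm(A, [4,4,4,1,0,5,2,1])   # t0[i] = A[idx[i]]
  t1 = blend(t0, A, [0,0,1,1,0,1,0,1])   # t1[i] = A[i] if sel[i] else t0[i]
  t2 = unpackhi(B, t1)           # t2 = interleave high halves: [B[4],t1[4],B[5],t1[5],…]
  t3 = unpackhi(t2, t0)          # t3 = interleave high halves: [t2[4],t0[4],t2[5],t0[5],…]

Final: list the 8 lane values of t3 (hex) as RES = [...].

RES = [0xf9, 0x91, 0xf3, 0x53, 0xfa, 0xf3, 0xc4, 0x74]

t0 = [0x25, 0x25, 0x25, 0x74, 0x91, 0x53, 0xf3, 0x74]
t1 = [0x25, 0x25, 0xf3, 0x14, 0x91, 0x53, 0xf3, 0xc4]
t2 = [0x23, 0x91, 0x9a, 0x53, 0xf9, 0xf3, 0xfa, 0xc4]
t3 = [0xf9, 0x91, 0xf3, 0x53, 0xfa, 0xf3, 0xc4, 0x74]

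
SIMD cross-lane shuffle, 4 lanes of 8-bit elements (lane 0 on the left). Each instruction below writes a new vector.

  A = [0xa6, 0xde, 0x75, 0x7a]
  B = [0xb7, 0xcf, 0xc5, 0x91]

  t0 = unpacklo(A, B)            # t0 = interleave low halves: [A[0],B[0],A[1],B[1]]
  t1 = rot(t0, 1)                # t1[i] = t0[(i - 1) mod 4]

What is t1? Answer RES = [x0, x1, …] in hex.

RES = [ 0xcf  0xa6  0xb7  0xde ]

t0 = [0xa6, 0xb7, 0xde, 0xcf]
t1 = [0xcf, 0xa6, 0xb7, 0xde]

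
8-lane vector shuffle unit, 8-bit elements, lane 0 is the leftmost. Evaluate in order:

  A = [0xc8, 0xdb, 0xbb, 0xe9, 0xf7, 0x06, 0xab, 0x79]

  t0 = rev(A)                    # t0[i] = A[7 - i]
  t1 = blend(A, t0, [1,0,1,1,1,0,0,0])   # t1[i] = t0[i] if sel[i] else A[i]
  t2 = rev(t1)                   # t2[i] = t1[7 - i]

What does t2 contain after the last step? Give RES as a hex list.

RES = [0x79, 0xab, 0x06, 0xe9, 0xf7, 0x06, 0xdb, 0x79]

→ t0 |79|ab|06|f7|e9|bb|db|c8|
→ t1 |79|db|06|f7|e9|06|ab|79|
→ t2 |79|ab|06|e9|f7|06|db|79|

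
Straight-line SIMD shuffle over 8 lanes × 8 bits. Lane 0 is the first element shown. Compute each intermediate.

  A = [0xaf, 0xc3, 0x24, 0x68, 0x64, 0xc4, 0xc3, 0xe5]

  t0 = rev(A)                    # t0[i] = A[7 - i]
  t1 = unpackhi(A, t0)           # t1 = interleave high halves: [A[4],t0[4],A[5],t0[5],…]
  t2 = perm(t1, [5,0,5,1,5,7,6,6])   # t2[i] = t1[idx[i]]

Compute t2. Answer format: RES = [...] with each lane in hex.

RES = [0xc3, 0x64, 0xc3, 0x68, 0xc3, 0xaf, 0xe5, 0xe5]

  t0: e5 c3 c4 64 68 24 c3 af
  t1: 64 68 c4 24 c3 c3 e5 af
  t2: c3 64 c3 68 c3 af e5 e5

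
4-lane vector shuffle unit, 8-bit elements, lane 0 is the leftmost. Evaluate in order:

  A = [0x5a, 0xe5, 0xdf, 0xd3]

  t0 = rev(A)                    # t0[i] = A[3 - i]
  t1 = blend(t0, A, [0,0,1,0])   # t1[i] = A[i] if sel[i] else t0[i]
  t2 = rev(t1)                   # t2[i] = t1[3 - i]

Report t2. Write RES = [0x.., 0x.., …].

RES = [0x5a, 0xdf, 0xdf, 0xd3]

t0 = [0xd3, 0xdf, 0xe5, 0x5a]
t1 = [0xd3, 0xdf, 0xdf, 0x5a]
t2 = [0x5a, 0xdf, 0xdf, 0xd3]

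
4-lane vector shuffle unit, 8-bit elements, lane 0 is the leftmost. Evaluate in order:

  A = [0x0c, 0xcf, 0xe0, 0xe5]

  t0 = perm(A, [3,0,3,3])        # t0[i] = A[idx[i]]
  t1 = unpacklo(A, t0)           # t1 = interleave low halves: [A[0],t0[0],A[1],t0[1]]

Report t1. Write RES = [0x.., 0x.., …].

t0 = [0xe5, 0x0c, 0xe5, 0xe5]
t1 = [0x0c, 0xe5, 0xcf, 0x0c]

RES = [0x0c, 0xe5, 0xcf, 0x0c]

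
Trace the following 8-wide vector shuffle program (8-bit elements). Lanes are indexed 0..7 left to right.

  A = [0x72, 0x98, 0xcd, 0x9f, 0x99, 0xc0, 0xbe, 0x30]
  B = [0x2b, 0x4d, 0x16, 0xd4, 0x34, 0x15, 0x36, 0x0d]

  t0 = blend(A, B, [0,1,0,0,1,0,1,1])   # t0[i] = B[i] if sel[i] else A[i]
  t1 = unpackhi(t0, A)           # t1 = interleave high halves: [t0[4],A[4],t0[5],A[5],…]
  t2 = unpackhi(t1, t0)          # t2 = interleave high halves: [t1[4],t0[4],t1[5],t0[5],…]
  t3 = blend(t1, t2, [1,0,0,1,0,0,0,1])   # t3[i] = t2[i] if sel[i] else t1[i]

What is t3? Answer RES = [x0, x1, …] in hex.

RES = [0x36, 0x99, 0xc0, 0xc0, 0x36, 0xbe, 0x0d, 0x0d]

→ t0 |72|4d|cd|9f|34|c0|36|0d|
→ t1 |34|99|c0|c0|36|be|0d|30|
→ t2 |36|34|be|c0|0d|36|30|0d|
→ t3 |36|99|c0|c0|36|be|0d|0d|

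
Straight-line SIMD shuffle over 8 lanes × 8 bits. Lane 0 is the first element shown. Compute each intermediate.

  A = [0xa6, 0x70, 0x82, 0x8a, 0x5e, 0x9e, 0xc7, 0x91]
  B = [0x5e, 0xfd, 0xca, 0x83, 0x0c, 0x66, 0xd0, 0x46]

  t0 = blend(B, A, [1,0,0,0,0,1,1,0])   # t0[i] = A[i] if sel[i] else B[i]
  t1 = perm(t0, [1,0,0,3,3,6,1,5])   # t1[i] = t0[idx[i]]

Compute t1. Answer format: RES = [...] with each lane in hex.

RES = [0xfd, 0xa6, 0xa6, 0x83, 0x83, 0xc7, 0xfd, 0x9e]

→ t0 |a6|fd|ca|83|0c|9e|c7|46|
→ t1 |fd|a6|a6|83|83|c7|fd|9e|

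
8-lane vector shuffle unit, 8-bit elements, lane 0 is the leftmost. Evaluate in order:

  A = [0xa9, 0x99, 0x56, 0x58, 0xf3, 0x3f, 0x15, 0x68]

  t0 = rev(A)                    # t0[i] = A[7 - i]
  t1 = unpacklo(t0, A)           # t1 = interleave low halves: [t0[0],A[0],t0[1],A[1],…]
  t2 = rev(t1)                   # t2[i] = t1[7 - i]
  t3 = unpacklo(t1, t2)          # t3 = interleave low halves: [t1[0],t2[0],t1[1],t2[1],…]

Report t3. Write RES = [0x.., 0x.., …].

→ t0 |68|15|3f|f3|58|56|99|a9|
→ t1 |68|a9|15|99|3f|56|f3|58|
→ t2 |58|f3|56|3f|99|15|a9|68|
→ t3 |68|58|a9|f3|15|56|99|3f|

RES = [ 0x68  0x58  0xa9  0xf3  0x15  0x56  0x99  0x3f ]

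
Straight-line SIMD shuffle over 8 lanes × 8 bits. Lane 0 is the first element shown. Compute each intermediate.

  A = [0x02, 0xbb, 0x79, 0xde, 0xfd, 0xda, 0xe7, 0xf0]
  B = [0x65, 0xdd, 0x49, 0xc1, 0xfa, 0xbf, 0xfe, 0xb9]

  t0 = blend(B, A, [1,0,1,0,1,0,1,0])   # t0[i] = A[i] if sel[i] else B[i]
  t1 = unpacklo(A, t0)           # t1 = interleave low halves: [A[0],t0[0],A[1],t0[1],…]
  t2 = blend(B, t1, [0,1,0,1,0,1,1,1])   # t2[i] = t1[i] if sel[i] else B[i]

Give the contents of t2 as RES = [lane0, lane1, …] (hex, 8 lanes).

t0 = [0x02, 0xdd, 0x79, 0xc1, 0xfd, 0xbf, 0xe7, 0xb9]
t1 = [0x02, 0x02, 0xbb, 0xdd, 0x79, 0x79, 0xde, 0xc1]
t2 = [0x65, 0x02, 0x49, 0xdd, 0xfa, 0x79, 0xde, 0xc1]

RES = [0x65, 0x02, 0x49, 0xdd, 0xfa, 0x79, 0xde, 0xc1]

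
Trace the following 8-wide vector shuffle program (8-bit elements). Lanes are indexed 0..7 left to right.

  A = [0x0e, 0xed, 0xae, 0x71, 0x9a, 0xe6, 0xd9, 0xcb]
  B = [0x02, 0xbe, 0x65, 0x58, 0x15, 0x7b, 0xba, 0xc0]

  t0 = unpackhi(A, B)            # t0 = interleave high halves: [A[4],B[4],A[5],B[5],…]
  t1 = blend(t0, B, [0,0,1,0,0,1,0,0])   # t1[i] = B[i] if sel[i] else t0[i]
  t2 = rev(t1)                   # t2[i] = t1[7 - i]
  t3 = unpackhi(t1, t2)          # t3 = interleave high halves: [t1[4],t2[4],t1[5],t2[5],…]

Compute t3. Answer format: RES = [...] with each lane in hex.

RES = [ 0xd9  0x7b  0x7b  0x65  0xcb  0x15  0xc0  0x9a ]

→ t0 |9a|15|e6|7b|d9|ba|cb|c0|
→ t1 |9a|15|65|7b|d9|7b|cb|c0|
→ t2 |c0|cb|7b|d9|7b|65|15|9a|
→ t3 |d9|7b|7b|65|cb|15|c0|9a|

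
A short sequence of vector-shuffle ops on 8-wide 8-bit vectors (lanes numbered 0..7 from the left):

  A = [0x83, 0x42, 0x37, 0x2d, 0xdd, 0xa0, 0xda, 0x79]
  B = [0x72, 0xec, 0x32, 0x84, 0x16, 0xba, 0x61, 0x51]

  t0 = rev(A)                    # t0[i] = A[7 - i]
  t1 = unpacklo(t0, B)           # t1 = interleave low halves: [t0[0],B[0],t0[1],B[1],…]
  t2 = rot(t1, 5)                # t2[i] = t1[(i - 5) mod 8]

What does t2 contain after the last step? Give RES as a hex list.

t0 = [0x79, 0xda, 0xa0, 0xdd, 0x2d, 0x37, 0x42, 0x83]
t1 = [0x79, 0x72, 0xda, 0xec, 0xa0, 0x32, 0xdd, 0x84]
t2 = [0xec, 0xa0, 0x32, 0xdd, 0x84, 0x79, 0x72, 0xda]

RES = [0xec, 0xa0, 0x32, 0xdd, 0x84, 0x79, 0x72, 0xda]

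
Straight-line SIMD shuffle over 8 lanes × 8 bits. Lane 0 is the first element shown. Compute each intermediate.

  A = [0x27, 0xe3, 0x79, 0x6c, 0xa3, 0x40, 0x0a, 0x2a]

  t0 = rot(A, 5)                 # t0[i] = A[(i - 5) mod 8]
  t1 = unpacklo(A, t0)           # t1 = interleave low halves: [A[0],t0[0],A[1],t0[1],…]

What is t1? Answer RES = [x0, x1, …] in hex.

  t0: 6c a3 40 0a 2a 27 e3 79
  t1: 27 6c e3 a3 79 40 6c 0a

RES = [0x27, 0x6c, 0xe3, 0xa3, 0x79, 0x40, 0x6c, 0x0a]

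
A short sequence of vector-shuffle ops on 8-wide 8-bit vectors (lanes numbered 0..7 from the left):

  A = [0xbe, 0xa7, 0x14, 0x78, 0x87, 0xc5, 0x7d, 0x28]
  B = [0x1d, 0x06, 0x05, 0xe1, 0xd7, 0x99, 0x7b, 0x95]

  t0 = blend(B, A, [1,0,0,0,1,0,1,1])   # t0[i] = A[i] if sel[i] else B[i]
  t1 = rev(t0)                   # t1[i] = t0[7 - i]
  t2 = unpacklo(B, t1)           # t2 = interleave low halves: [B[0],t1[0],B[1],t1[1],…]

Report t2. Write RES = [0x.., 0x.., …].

RES = [ 0x1d  0x28  0x06  0x7d  0x05  0x99  0xe1  0x87 ]

→ t0 |be|06|05|e1|87|99|7d|28|
→ t1 |28|7d|99|87|e1|05|06|be|
→ t2 |1d|28|06|7d|05|99|e1|87|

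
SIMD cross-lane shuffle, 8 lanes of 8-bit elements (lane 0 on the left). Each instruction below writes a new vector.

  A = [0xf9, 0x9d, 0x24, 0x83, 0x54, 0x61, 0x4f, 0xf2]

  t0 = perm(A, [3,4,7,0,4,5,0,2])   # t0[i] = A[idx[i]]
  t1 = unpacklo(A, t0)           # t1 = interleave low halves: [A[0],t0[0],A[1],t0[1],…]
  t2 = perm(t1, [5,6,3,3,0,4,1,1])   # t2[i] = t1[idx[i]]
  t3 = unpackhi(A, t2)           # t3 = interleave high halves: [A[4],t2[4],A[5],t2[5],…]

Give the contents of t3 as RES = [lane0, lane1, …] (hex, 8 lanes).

RES = [ 0x54  0xf9  0x61  0x24  0x4f  0x83  0xf2  0x83 ]

→ t0 |83|54|f2|f9|54|61|f9|24|
→ t1 |f9|83|9d|54|24|f2|83|f9|
→ t2 |f2|83|54|54|f9|24|83|83|
→ t3 |54|f9|61|24|4f|83|f2|83|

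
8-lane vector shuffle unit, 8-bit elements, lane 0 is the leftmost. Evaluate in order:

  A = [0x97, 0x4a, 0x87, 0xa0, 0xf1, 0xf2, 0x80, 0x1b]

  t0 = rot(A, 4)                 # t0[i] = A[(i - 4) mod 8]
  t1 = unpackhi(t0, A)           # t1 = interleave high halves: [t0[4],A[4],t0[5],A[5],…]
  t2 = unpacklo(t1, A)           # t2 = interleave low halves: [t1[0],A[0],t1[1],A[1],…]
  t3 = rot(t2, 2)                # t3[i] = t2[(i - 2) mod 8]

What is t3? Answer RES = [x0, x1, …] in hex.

RES = [ 0xf2  0xa0  0x97  0x97  0xf1  0x4a  0x4a  0x87 ]

t0 = [0xf1, 0xf2, 0x80, 0x1b, 0x97, 0x4a, 0x87, 0xa0]
t1 = [0x97, 0xf1, 0x4a, 0xf2, 0x87, 0x80, 0xa0, 0x1b]
t2 = [0x97, 0x97, 0xf1, 0x4a, 0x4a, 0x87, 0xf2, 0xa0]
t3 = [0xf2, 0xa0, 0x97, 0x97, 0xf1, 0x4a, 0x4a, 0x87]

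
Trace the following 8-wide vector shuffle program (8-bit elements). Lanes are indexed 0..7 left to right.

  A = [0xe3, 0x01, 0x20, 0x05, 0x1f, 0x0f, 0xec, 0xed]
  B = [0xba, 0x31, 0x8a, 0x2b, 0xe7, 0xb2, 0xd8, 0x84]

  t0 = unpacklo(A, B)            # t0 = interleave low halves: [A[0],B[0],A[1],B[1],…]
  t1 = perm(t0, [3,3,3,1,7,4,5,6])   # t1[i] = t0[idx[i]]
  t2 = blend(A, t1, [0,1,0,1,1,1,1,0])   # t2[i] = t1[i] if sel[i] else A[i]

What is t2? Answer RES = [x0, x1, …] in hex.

RES = [ 0xe3  0x31  0x20  0xba  0x2b  0x20  0x8a  0xed ]

  t0: e3 ba 01 31 20 8a 05 2b
  t1: 31 31 31 ba 2b 20 8a 05
  t2: e3 31 20 ba 2b 20 8a ed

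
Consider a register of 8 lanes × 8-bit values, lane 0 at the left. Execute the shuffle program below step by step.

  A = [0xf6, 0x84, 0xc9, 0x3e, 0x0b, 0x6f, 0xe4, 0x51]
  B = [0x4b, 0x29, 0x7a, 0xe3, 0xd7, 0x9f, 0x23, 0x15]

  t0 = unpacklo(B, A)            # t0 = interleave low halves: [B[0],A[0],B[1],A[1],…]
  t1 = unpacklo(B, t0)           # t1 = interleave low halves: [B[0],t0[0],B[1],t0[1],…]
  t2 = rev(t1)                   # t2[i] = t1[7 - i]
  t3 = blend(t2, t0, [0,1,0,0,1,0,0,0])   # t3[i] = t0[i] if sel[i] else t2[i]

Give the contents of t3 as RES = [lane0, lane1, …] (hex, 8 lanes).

RES = [ 0x84  0xf6  0x29  0x7a  0x7a  0x29  0x4b  0x4b ]

→ t0 |4b|f6|29|84|7a|c9|e3|3e|
→ t1 |4b|4b|29|f6|7a|29|e3|84|
→ t2 |84|e3|29|7a|f6|29|4b|4b|
→ t3 |84|f6|29|7a|7a|29|4b|4b|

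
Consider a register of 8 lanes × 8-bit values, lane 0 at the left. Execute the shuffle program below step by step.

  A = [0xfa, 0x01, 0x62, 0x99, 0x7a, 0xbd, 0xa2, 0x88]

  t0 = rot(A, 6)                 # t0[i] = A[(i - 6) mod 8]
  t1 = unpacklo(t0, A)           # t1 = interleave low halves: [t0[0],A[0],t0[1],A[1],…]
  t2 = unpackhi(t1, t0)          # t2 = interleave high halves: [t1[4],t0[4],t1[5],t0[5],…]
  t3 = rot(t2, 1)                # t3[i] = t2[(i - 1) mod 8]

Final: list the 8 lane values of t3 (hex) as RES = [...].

  t0: 62 99 7a bd a2 88 fa 01
  t1: 62 fa 99 01 7a 62 bd 99
  t2: 7a a2 62 88 bd fa 99 01
  t3: 01 7a a2 62 88 bd fa 99

RES = [0x01, 0x7a, 0xa2, 0x62, 0x88, 0xbd, 0xfa, 0x99]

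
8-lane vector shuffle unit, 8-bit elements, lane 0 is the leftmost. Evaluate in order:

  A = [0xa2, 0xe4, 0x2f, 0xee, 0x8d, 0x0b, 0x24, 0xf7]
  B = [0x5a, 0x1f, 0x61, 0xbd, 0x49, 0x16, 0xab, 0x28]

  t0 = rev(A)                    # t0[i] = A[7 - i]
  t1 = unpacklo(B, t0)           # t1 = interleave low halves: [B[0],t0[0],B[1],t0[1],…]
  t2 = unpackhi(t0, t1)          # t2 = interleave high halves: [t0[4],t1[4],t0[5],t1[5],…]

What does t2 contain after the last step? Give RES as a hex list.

RES = [ 0xee  0x61  0x2f  0x0b  0xe4  0xbd  0xa2  0x8d ]

→ t0 |f7|24|0b|8d|ee|2f|e4|a2|
→ t1 |5a|f7|1f|24|61|0b|bd|8d|
→ t2 |ee|61|2f|0b|e4|bd|a2|8d|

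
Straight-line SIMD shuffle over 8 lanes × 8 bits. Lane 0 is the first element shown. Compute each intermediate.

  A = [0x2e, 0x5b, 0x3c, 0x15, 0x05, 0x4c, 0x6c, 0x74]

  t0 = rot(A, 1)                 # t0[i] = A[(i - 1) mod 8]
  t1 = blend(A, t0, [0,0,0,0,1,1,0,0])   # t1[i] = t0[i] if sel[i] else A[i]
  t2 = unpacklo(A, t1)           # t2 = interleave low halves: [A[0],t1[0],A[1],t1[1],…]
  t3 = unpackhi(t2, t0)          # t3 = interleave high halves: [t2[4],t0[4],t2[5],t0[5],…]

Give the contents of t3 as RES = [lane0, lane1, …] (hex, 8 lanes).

→ t0 |74|2e|5b|3c|15|05|4c|6c|
→ t1 |2e|5b|3c|15|15|05|6c|74|
→ t2 |2e|2e|5b|5b|3c|3c|15|15|
→ t3 |3c|15|3c|05|15|4c|15|6c|

RES = [ 0x3c  0x15  0x3c  0x05  0x15  0x4c  0x15  0x6c ]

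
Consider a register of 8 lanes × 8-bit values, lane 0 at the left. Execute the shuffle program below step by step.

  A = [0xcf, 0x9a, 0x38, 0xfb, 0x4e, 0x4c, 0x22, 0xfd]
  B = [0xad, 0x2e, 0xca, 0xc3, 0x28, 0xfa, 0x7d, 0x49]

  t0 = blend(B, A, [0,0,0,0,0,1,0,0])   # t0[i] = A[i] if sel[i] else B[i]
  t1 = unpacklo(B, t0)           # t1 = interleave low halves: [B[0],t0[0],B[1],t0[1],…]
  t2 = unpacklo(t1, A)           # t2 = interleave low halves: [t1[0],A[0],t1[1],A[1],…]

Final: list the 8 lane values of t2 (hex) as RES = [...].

RES = [ 0xad  0xcf  0xad  0x9a  0x2e  0x38  0x2e  0xfb ]

  t0: ad 2e ca c3 28 4c 7d 49
  t1: ad ad 2e 2e ca ca c3 c3
  t2: ad cf ad 9a 2e 38 2e fb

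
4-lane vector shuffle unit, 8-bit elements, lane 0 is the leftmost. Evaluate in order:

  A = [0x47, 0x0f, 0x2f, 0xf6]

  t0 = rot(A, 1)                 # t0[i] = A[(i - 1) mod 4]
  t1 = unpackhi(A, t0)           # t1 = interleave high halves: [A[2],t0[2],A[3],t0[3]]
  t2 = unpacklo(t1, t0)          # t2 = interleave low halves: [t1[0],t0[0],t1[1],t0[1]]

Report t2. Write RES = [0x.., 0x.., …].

t0 = [0xf6, 0x47, 0x0f, 0x2f]
t1 = [0x2f, 0x0f, 0xf6, 0x2f]
t2 = [0x2f, 0xf6, 0x0f, 0x47]

RES = [ 0x2f  0xf6  0x0f  0x47 ]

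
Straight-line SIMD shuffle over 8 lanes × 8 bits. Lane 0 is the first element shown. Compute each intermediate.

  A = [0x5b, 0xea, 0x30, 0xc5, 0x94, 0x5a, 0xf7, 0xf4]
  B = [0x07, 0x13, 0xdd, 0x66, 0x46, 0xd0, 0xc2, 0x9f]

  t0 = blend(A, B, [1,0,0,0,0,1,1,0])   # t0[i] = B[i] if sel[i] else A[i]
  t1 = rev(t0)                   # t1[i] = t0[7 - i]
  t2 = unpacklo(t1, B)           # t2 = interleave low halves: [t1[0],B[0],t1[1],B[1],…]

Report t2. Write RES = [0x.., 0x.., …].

RES = [ 0xf4  0x07  0xc2  0x13  0xd0  0xdd  0x94  0x66 ]

t0 = [0x07, 0xea, 0x30, 0xc5, 0x94, 0xd0, 0xc2, 0xf4]
t1 = [0xf4, 0xc2, 0xd0, 0x94, 0xc5, 0x30, 0xea, 0x07]
t2 = [0xf4, 0x07, 0xc2, 0x13, 0xd0, 0xdd, 0x94, 0x66]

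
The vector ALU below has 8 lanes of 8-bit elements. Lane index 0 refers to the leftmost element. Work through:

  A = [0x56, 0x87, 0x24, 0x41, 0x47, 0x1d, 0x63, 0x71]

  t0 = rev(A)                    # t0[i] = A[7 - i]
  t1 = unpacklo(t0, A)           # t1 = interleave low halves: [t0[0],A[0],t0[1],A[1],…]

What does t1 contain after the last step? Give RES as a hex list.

RES = [ 0x71  0x56  0x63  0x87  0x1d  0x24  0x47  0x41 ]

→ t0 |71|63|1d|47|41|24|87|56|
→ t1 |71|56|63|87|1d|24|47|41|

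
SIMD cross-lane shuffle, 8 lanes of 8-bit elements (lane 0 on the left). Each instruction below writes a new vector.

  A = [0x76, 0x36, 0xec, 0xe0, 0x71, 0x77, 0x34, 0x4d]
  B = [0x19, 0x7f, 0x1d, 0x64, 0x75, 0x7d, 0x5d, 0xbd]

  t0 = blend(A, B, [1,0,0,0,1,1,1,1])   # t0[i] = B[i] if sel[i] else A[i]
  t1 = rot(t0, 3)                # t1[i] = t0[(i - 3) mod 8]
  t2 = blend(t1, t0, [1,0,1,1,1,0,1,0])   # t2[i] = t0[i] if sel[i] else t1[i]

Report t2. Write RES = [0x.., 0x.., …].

RES = [0x19, 0x5d, 0xec, 0xe0, 0x75, 0xec, 0x5d, 0x75]

t0 = [0x19, 0x36, 0xec, 0xe0, 0x75, 0x7d, 0x5d, 0xbd]
t1 = [0x7d, 0x5d, 0xbd, 0x19, 0x36, 0xec, 0xe0, 0x75]
t2 = [0x19, 0x5d, 0xec, 0xe0, 0x75, 0xec, 0x5d, 0x75]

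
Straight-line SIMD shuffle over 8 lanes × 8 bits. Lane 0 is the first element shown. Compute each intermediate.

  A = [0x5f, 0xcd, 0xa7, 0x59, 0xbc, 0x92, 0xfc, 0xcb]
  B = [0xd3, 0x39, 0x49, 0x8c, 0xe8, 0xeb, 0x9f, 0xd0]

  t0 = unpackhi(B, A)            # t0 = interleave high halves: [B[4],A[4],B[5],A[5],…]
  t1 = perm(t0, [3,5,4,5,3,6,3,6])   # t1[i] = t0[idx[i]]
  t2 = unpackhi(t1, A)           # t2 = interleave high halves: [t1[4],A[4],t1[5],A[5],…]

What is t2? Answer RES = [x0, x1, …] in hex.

RES = [ 0x92  0xbc  0xd0  0x92  0x92  0xfc  0xd0  0xcb ]

t0 = [0xe8, 0xbc, 0xeb, 0x92, 0x9f, 0xfc, 0xd0, 0xcb]
t1 = [0x92, 0xfc, 0x9f, 0xfc, 0x92, 0xd0, 0x92, 0xd0]
t2 = [0x92, 0xbc, 0xd0, 0x92, 0x92, 0xfc, 0xd0, 0xcb]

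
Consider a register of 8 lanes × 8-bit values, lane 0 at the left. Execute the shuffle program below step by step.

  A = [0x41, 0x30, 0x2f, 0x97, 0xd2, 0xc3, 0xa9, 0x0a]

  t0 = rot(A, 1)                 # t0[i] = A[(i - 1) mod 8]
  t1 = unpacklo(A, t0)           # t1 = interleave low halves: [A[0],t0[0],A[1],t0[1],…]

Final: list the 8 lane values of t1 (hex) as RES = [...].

RES = [0x41, 0x0a, 0x30, 0x41, 0x2f, 0x30, 0x97, 0x2f]

  t0: 0a 41 30 2f 97 d2 c3 a9
  t1: 41 0a 30 41 2f 30 97 2f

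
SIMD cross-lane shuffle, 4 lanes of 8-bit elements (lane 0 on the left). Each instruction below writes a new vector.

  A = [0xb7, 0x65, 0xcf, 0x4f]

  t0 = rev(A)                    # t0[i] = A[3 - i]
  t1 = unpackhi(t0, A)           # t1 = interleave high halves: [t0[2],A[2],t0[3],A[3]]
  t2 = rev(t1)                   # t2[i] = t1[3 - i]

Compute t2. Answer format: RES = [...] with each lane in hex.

RES = [0x4f, 0xb7, 0xcf, 0x65]

  t0: 4f cf 65 b7
  t1: 65 cf b7 4f
  t2: 4f b7 cf 65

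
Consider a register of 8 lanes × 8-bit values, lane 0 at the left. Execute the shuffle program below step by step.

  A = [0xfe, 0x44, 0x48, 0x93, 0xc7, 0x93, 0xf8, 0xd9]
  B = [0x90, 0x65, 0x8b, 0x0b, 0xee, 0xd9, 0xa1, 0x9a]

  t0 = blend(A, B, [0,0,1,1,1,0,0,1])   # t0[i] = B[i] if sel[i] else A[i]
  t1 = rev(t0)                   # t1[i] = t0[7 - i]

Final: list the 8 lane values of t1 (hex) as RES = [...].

t0 = [0xfe, 0x44, 0x8b, 0x0b, 0xee, 0x93, 0xf8, 0x9a]
t1 = [0x9a, 0xf8, 0x93, 0xee, 0x0b, 0x8b, 0x44, 0xfe]

RES = [0x9a, 0xf8, 0x93, 0xee, 0x0b, 0x8b, 0x44, 0xfe]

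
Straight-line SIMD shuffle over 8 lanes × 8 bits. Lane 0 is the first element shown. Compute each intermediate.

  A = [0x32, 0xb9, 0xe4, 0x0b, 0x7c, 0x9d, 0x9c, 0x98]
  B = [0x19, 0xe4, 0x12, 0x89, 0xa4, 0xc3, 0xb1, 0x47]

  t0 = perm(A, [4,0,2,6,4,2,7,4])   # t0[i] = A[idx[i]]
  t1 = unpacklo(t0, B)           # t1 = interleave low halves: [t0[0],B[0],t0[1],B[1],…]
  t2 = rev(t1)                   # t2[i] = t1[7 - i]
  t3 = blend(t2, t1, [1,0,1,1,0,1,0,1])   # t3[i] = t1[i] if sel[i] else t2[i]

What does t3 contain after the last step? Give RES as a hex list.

RES = [0x7c, 0x9c, 0x32, 0xe4, 0xe4, 0x12, 0x19, 0x89]

→ t0 |7c|32|e4|9c|7c|e4|98|7c|
→ t1 |7c|19|32|e4|e4|12|9c|89|
→ t2 |89|9c|12|e4|e4|32|19|7c|
→ t3 |7c|9c|32|e4|e4|12|19|89|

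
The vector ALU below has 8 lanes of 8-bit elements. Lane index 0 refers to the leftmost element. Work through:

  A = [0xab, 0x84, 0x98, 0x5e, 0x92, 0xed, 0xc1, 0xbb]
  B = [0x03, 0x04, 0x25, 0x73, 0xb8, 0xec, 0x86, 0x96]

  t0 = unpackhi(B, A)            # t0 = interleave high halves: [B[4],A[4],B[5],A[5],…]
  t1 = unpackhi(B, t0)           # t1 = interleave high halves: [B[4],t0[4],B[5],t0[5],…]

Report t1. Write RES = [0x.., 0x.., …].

RES = [ 0xb8  0x86  0xec  0xc1  0x86  0x96  0x96  0xbb ]

  t0: b8 92 ec ed 86 c1 96 bb
  t1: b8 86 ec c1 86 96 96 bb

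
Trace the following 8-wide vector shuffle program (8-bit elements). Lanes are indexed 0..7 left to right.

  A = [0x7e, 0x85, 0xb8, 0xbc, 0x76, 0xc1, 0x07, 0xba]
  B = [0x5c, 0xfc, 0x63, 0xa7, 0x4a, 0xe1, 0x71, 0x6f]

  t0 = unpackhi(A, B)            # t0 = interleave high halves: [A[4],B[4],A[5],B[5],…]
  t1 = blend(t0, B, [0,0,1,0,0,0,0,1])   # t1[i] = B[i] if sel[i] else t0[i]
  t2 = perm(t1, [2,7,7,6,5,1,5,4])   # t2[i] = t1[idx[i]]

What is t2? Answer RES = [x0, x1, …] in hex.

t0 = [0x76, 0x4a, 0xc1, 0xe1, 0x07, 0x71, 0xba, 0x6f]
t1 = [0x76, 0x4a, 0x63, 0xe1, 0x07, 0x71, 0xba, 0x6f]
t2 = [0x63, 0x6f, 0x6f, 0xba, 0x71, 0x4a, 0x71, 0x07]

RES = [0x63, 0x6f, 0x6f, 0xba, 0x71, 0x4a, 0x71, 0x07]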